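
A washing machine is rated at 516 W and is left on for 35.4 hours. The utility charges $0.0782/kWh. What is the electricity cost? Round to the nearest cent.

Energy = 516 W × 35.4 h = 18,266 Wh = 18.27 kWh
Cost = 18.27 kWh × $0.0782/kWh = $1.43

$1.43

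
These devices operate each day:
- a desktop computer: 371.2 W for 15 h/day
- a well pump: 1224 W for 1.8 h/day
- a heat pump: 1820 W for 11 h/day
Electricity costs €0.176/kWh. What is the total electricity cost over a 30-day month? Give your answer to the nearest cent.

desktop computer: 371.2 W × 15 h × 30 d = 167,040 Wh = 167 kWh
well pump: 1224 W × 1.8 h × 30 d = 66,096 Wh = 66.1 kWh
heat pump: 1820 W × 11 h × 30 d = 600,600 Wh = 600.6 kWh
Total energy = 167 + 66.1 + 600.6 = 833.7 kWh
Cost = 833.7 kWh × €0.176 = €146.74

€146.74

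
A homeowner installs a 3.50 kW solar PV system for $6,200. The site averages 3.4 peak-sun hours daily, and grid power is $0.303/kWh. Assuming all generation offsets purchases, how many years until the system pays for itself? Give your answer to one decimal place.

Daily generation = 3.50 kW × 3.4 h = 11.9 kWh
Annual generation = 11.9 × 365 = 4343.5 kWh
Annual savings = 4343.5 × $0.303 = $1,316.08
Payback = $6,200 / $1,316.08 = 4.71 years

4.7 years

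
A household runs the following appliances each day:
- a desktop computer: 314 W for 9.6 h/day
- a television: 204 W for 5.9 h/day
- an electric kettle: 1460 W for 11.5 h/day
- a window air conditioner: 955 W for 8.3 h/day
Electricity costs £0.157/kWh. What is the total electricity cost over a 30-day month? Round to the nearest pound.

£136

desktop computer: 314 W × 9.6 h × 30 d = 90,432 Wh = 90.43 kWh
television: 204 W × 5.9 h × 30 d = 36,108 Wh = 36.11 kWh
electric kettle: 1460 W × 11.5 h × 30 d = 503,700 Wh = 503.7 kWh
window air conditioner: 955 W × 8.3 h × 30 d = 237,795 Wh = 237.8 kWh
Total energy = 90.43 + 36.11 + 503.7 + 237.8 = 868 kWh
Cost = 868 kWh × £0.157 = £136.28 ≈ £136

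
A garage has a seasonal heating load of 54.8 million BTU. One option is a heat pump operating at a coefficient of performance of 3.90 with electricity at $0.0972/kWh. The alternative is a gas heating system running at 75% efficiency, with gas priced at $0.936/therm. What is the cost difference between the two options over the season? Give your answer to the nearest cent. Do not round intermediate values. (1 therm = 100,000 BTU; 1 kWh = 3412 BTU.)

$283.62

Heat load = 54.8 × 10⁶ BTU = 54,800,000 BTU
Gas: input = 54,800,000 / 0.75 = 73,066,667 BTU = 730.7 therm → 730.7 × $0.936 = $683.90
Heat pump: 54,800,000 BTU / 3412 = 16,060 kWh heat; / 3.90 = 4,118 kWh in → × $0.0972 = $400.29
Difference = |$683.90 − $400.29| = $283.62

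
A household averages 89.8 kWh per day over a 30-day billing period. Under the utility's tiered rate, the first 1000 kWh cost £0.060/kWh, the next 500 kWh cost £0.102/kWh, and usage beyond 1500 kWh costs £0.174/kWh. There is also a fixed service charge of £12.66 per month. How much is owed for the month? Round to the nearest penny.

Usage = 89.8 kWh/day × 30 days = 2694 kWh
First 1000 kWh × £0.060 = £60.00
Next 500 kWh × £0.102 = £51.00
Remaining 1194 kWh × £0.174 = £207.76
Energy charge = £318.76; + service £12.66 = £331.42

£331.42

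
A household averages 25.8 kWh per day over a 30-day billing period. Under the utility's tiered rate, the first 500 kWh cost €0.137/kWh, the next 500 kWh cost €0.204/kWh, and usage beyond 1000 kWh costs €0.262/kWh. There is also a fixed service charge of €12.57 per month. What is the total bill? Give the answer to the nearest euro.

Usage = 25.8 kWh/day × 30 days = 774 kWh
First 500 kWh × €0.137 = €68.50
Next 274 kWh × €0.204 = €55.90
Remaining tier: 0 kWh (not reached)
Energy charge = €124.40; + service €12.57 = €136.97 ≈ €137

€137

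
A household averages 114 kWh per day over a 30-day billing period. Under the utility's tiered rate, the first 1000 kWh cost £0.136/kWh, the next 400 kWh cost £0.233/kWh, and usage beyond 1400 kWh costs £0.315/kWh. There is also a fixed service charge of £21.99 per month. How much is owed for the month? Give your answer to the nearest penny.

£887.49

Usage = 114 kWh/day × 30 days = 3420 kWh
First 1000 kWh × £0.136 = £136.00
Next 400 kWh × £0.233 = £93.20
Remaining 2020 kWh × £0.315 = £636.30
Energy charge = £865.50; + service £21.99 = £887.49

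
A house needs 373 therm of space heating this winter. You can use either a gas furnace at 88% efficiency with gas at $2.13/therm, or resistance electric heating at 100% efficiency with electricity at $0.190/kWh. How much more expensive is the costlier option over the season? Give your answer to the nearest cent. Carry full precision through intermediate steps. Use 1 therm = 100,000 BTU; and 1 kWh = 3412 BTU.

$1174.25

Heat load = 373 therm × 100,000 = 37,300,000 BTU
Gas: input = 37,300,000 / 0.88 = 42,386,364 BTU = 423.9 therm → 423.9 × $2.13 = $902.83
Electric: 37,300,000 BTU / 3412 = 10,930 kWh → × $0.190 = $2,077.08
Difference = |$902.83 − $2,077.08| = $1,174.25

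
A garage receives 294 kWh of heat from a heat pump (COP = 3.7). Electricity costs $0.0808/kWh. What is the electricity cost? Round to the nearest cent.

Electrical input = 294 kWh / 3.7 = 79.46 kWh
Cost = 79.46 × $0.0808/kWh = $6.42

$6.42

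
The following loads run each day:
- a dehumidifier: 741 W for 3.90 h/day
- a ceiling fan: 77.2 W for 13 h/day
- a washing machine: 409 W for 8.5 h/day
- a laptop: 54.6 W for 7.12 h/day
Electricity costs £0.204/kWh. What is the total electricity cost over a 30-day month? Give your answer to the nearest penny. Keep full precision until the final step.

£47.48

dehumidifier: 741 W × 3.90 h × 30 d = 86,697 Wh = 86.7 kWh
ceiling fan: 77.2 W × 13 h × 30 d = 30,108 Wh = 30.11 kWh
washing machine: 409 W × 8.5 h × 30 d = 104,295 Wh = 104.3 kWh
laptop: 54.6 W × 7.12 h × 30 d = 11,663 Wh = 11.66 kWh
Total energy = 86.7 + 30.11 + 104.3 + 11.66 = 232.8 kWh
Cost = 232.8 kWh × £0.204 = £47.48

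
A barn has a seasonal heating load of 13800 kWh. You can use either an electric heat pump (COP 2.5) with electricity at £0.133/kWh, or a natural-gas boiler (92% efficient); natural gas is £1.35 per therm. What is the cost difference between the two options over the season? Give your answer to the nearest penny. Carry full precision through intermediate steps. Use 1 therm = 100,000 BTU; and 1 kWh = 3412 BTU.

Heat load = 13800 kWh × 3412 = 47,085,600 BTU
Gas: input = 47,085,600 / 0.92 = 51,180,000 BTU = 511.8 therm → 511.8 × £1.35 = £690.93
Heat pump: 47,085,600 BTU / 3412 = 13,800 kWh heat; / 2.5 = 5,520 kWh in → × £0.133 = £734.16
Difference = |£690.93 − £734.16| = £43.23

£43.23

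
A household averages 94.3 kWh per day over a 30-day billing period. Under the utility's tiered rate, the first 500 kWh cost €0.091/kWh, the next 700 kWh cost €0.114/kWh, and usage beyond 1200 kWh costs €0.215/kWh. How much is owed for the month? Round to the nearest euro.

Usage = 94.3 kWh/day × 30 days = 2829 kWh
First 500 kWh × €0.091 = €45.50
Next 700 kWh × €0.114 = €79.80
Remaining 1629 kWh × €0.215 = €350.24
Total = €475.54 ≈ €476

€476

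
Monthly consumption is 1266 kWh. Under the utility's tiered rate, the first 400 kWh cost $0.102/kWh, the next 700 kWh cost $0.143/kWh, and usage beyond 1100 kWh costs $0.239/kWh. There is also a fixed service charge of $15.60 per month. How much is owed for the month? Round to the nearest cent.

$196.17

First 400 kWh × $0.102 = $40.80
Next 700 kWh × $0.143 = $100.10
Remaining 166 kWh × $0.239 = $39.67
Energy charge = $180.57; + service $15.60 = $196.17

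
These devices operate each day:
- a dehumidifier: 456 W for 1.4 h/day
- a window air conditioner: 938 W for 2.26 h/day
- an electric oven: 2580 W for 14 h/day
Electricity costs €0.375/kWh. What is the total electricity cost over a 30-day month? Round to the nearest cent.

€437.38

dehumidifier: 456 W × 1.4 h × 30 d = 19,152 Wh = 19.15 kWh
window air conditioner: 938 W × 2.26 h × 30 d = 63,596 Wh = 63.6 kWh
electric oven: 2580 W × 14 h × 30 d = 1,083,600 Wh = 1,084 kWh
Total energy = 19.15 + 63.6 + 1,084 = 1,166 kWh
Cost = 1,166 kWh × €0.375 = €437.38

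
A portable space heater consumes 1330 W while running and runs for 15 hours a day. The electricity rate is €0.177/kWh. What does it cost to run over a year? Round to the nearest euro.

€1289

Energy = 1330 W × 15 h/day × 365 days = 7,281,750 Wh = 7,282 kWh
Cost = 7,282 kWh × €0.177/kWh = €1,288.87 ≈ €1289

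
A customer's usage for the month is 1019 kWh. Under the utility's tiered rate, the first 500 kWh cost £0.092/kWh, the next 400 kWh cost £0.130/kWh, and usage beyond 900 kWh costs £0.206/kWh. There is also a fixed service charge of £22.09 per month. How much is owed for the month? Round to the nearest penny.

£144.60

First 500 kWh × £0.092 = £46.00
Next 400 kWh × £0.130 = £52.00
Remaining 119 kWh × £0.206 = £24.51
Energy charge = £122.51; + service £22.09 = £144.60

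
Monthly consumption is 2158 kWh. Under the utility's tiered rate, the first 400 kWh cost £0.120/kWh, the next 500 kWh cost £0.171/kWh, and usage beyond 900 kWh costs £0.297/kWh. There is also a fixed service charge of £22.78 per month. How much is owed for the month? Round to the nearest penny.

First 400 kWh × £0.120 = £48.00
Next 500 kWh × £0.171 = £85.50
Remaining 1258 kWh × £0.297 = £373.63
Energy charge = £507.13; + service £22.78 = £529.91

£529.91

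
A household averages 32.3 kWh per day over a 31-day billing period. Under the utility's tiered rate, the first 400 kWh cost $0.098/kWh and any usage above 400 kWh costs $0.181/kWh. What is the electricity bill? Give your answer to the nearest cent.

Usage = 32.3 kWh/day × 31 days = 1001.3 kWh
First 400 kWh × $0.098 = $39.20
Remaining 601.3 kWh × $0.181 = $108.84
Total = $148.04

$148.04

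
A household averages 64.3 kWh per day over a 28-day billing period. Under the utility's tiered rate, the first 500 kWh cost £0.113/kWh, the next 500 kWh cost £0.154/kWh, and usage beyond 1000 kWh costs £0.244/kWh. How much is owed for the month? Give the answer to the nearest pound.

Usage = 64.3 kWh/day × 28 days = 1800.4 kWh
First 500 kWh × £0.113 = £56.50
Next 500 kWh × £0.154 = £77.00
Remaining 800.4 kWh × £0.244 = £195.30
Total = £328.80 ≈ £329

£329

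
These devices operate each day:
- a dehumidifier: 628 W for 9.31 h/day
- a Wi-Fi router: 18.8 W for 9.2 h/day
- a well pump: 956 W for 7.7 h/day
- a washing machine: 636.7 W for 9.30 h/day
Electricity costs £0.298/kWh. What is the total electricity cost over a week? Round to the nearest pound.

dehumidifier: 628 W × 9.31 h × 7 d = 40,927 Wh = 40.93 kWh
Wi-Fi router: 18.8 W × 9.2 h × 7 d = 1,211 Wh = 1.211 kWh
well pump: 956 W × 7.7 h × 7 d = 51,528 Wh = 51.53 kWh
washing machine: 636.7 W × 9.30 h × 7 d = 41,449 Wh = 41.45 kWh
Total energy = 40.93 + 1.211 + 51.53 + 41.45 = 135.1 kWh
Cost = 135.1 kWh × £0.298 = £40.26 ≈ £40

£40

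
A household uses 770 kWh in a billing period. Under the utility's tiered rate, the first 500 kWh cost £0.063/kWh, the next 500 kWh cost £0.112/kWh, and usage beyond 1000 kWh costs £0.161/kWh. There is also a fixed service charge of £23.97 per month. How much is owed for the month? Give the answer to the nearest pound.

£86

First 500 kWh × £0.063 = £31.50
Next 270 kWh × £0.112 = £30.24
Remaining tier: 0 kWh (not reached)
Energy charge = £61.74; + service £23.97 = £85.71 ≈ £86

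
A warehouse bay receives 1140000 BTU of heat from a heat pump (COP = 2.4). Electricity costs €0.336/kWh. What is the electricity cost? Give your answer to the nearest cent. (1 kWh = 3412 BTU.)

€46.78

Heat delivered = 1,140,000 BTU / 3412 = 334.1 kWh
Electrical input = 334.1 kWh / 2.4 = 139.2 kWh
Cost = 139.2 × €0.336/kWh = €46.78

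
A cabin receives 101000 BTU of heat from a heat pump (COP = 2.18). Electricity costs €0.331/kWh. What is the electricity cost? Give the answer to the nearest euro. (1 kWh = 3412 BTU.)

€4

Heat delivered = 101,000 BTU / 3412 = 29.6 kWh
Electrical input = 29.6 kWh / 2.18 = 13.58 kWh
Cost = 13.58 × €0.331/kWh = €4.49 ≈ €4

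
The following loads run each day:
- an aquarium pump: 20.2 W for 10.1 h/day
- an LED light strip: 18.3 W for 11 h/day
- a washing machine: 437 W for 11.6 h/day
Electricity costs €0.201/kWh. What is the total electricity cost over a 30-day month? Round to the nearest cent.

€33.01

aquarium pump: 20.2 W × 10.1 h × 30 d = 6,121 Wh = 6.121 kWh
LED light strip: 18.3 W × 11 h × 30 d = 6,039 Wh = 6.039 kWh
washing machine: 437 W × 11.6 h × 30 d = 152,076 Wh = 152.1 kWh
Total energy = 6.121 + 6.039 + 152.1 = 164.2 kWh
Cost = 164.2 kWh × €0.201 = €33.01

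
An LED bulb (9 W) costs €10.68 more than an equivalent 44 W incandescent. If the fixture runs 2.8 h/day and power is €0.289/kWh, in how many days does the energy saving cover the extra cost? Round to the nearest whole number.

Power saved = 44 − 9 = 35 W
Daily energy saved = 35 W × 2.8 h = 98 Wh = 0.098 kWh
Daily savings = 0.098 × €0.289 = €0.0283
Payback = €10.68 / €0.0283 per day = 377.1 days

377 days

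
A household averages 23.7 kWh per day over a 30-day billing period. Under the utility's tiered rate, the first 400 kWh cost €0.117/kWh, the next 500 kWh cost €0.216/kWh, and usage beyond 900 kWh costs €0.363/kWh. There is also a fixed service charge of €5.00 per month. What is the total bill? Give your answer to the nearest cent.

€118.98

Usage = 23.7 kWh/day × 30 days = 711 kWh
First 400 kWh × €0.117 = €46.80
Next 311 kWh × €0.216 = €67.18
Remaining tier: 0 kWh (not reached)
Energy charge = €113.98; + service €5.00 = €118.98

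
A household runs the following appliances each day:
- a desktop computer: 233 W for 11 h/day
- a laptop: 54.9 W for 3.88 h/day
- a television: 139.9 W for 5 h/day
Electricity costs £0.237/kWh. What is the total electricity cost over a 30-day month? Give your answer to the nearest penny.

desktop computer: 233 W × 11 h × 30 d = 76,890 Wh = 76.89 kWh
laptop: 54.9 W × 3.88 h × 30 d = 6,390 Wh = 6.39 kWh
television: 139.9 W × 5 h × 30 d = 20,985 Wh = 20.98 kWh
Total energy = 76.89 + 6.39 + 20.98 = 104.3 kWh
Cost = 104.3 kWh × £0.237 = £24.71

£24.71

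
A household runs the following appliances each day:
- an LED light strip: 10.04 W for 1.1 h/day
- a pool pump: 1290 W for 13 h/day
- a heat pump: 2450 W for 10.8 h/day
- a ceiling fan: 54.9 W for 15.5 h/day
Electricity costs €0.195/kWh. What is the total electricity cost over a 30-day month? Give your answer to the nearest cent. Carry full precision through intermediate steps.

LED light strip: 10.04 W × 1.1 h × 30 d = 331 Wh = 0.3313 kWh
pool pump: 1290 W × 13 h × 30 d = 503,100 Wh = 503.1 kWh
heat pump: 2450 W × 10.8 h × 30 d = 793,800 Wh = 793.8 kWh
ceiling fan: 54.9 W × 15.5 h × 30 d = 25,528 Wh = 25.53 kWh
Total energy = 0.3313 + 503.1 + 793.8 + 25.53 = 1,323 kWh
Cost = 1,323 kWh × €0.195 = €257.94

€257.94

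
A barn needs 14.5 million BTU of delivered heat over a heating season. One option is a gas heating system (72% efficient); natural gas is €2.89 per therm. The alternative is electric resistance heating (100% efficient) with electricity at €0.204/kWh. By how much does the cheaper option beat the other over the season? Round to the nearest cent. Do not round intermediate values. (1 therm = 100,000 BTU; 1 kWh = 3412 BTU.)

€284.93

Heat load = 14.5 × 10⁶ BTU = 14,500,000 BTU
Gas: input = 14,500,000 / 0.72 = 20,138,889 BTU = 201.4 therm → 201.4 × €2.89 = €582.01
Electric: 14,500,000 BTU / 3412 = 4,250 kWh → × €0.204 = €866.94
Difference = |€582.01 − €866.94| = €284.93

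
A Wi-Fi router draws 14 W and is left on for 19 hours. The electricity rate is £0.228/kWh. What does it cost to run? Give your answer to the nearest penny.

£0.06

Energy = 14 W × 19 h = 266 Wh = 0.266 kWh
Cost = 0.266 kWh × £0.228/kWh = £0.06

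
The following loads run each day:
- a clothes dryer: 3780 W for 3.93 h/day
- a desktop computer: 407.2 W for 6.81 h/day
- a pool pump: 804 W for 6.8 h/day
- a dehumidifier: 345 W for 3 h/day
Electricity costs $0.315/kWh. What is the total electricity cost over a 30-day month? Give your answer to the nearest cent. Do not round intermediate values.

clothes dryer: 3780 W × 3.93 h × 30 d = 445,662 Wh = 445.7 kWh
desktop computer: 407.2 W × 6.81 h × 30 d = 83,191 Wh = 83.19 kWh
pool pump: 804 W × 6.8 h × 30 d = 164,016 Wh = 164 kWh
dehumidifier: 345 W × 3 h × 30 d = 31,050 Wh = 31.05 kWh
Total energy = 445.7 + 83.19 + 164 + 31.05 = 723.9 kWh
Cost = 723.9 kWh × $0.315 = $228.03

$228.03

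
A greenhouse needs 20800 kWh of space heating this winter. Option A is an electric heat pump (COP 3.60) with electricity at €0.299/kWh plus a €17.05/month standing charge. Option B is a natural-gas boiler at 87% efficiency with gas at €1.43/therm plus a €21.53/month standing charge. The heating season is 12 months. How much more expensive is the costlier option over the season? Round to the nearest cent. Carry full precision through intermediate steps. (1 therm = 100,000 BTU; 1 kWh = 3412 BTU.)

€507.28

Heat load = 20800 kWh × 3412 = 70,969,600 BTU
Gas: input = 70,969,600 / 0.87 = 81,574,253 BTU = 815.7 therm → 815.7 × €1.43 = €1,166.51; + 12 × €21.53 standing = €1,424.87
Heat pump: 70,969,600 BTU / 3412 = 20,800 kWh heat; / 3.60 = 5,778 kWh in → × €0.299 = €1,727.56; + 12 × €17.05 standing = €1,932.16
Difference = |€1,424.87 − €1,932.16| = €507.28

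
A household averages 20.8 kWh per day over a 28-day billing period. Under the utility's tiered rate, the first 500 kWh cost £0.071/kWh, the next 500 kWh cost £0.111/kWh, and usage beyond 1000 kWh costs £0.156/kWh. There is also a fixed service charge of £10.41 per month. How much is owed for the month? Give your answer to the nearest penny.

Usage = 20.8 kWh/day × 28 days = 582.4 kWh
First 500 kWh × £0.071 = £35.50
Next 82.4 kWh × £0.111 = £9.15
Remaining tier: 0 kWh (not reached)
Energy charge = £44.65; + service £10.41 = £55.06

£55.06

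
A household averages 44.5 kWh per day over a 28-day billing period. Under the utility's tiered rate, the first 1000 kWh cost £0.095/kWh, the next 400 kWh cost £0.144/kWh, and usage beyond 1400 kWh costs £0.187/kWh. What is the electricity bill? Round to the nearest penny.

£130.42

Usage = 44.5 kWh/day × 28 days = 1246 kWh
First 1000 kWh × £0.095 = £95.00
Next 246 kWh × £0.144 = £35.42
Remaining tier: 0 kWh (not reached)
Total = £130.42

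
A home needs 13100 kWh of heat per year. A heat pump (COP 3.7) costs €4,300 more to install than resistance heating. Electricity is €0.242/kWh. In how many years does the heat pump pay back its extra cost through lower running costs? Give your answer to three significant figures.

1.86 years

Resistance: 13100 kWh × €0.242 = €3,170.20/yr
Heat pump: 13100 / 3.7 = 3541 kWh in → × €0.242 = €856.81/yr
Annual savings = €2,313.39
Payback = €4,300 / €2,313.39 = 1.86 years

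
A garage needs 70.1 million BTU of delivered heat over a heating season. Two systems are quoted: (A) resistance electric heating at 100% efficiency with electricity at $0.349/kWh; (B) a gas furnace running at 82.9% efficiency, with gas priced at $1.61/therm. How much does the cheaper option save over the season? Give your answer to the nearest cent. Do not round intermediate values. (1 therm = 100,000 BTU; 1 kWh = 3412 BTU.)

Heat load = 70.1 × 10⁶ BTU = 70,100,000 BTU
Gas: input = 70,100,000 / 0.829 = 84,559,710 BTU = 845.6 therm → 845.6 × $1.61 = $1,361.41
Electric: 70,100,000 BTU / 3412 = 20,550 kWh → × $0.349 = $7,170.25
Difference = |$1,361.41 − $7,170.25| = $5,808.84

$5808.84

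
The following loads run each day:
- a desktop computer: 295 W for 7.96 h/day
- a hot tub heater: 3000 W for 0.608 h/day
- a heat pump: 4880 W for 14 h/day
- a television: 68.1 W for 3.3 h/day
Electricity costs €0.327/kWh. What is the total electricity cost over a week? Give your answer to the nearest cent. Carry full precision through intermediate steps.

desktop computer: 295 W × 7.96 h × 7 d = 16,437 Wh = 16.44 kWh
hot tub heater: 3000 W × 0.608 h × 7 d = 12,768 Wh = 12.77 kWh
heat pump: 4880 W × 14 h × 7 d = 478,240 Wh = 478.2 kWh
television: 68.1 W × 3.3 h × 7 d = 1,573 Wh = 1.573 kWh
Total energy = 16.44 + 12.77 + 478.2 + 1.573 = 509 kWh
Cost = 509 kWh × €0.327 = €166.45

€166.45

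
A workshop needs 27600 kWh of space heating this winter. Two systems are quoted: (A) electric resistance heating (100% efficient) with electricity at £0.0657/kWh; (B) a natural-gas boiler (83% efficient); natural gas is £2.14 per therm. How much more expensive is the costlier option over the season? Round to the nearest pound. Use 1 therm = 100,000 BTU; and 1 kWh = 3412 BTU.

£615

Heat load = 27600 kWh × 3412 = 94,171,200 BTU
Gas: input = 94,171,200 / 0.83 = 113,459,277 BTU = 1,135 therm → 1,135 × £2.14 = £2,428.03
Electric: 94,171,200 BTU / 3412 = 27,600 kWh → × £0.0657 = £1,813.32
Difference = |£2,428.03 − £1,813.32| = £614.71 ≈ £615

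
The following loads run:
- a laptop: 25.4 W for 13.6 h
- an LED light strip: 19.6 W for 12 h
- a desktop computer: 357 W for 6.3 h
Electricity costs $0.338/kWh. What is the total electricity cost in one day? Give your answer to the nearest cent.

laptop: 25.4 W × 13.6 h = 345 Wh = 0.3454 kWh
LED light strip: 19.6 W × 12 h = 235 Wh = 0.2352 kWh
desktop computer: 357 W × 6.3 h = 2,249 Wh = 2.249 kWh
Total energy = 0.3454 + 0.2352 + 2.249 = 2.83 kWh
Cost = 2.83 kWh × $0.338 = $0.96

$0.96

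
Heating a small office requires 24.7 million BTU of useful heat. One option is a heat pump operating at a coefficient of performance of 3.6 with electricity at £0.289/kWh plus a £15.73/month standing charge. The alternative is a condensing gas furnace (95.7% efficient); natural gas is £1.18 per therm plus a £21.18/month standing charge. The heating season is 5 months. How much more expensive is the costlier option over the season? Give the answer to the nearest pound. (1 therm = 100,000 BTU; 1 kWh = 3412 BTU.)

Heat load = 24.7 × 10⁶ BTU = 24,700,000 BTU
Gas: input = 24,700,000 / 0.957 = 25,809,822 BTU = 258.1 therm → 258.1 × £1.18 = £304.56; + 5 × £21.18 standing = £410.46
Heat pump: 24,700,000 BTU / 3412 = 7,239 kWh heat; / 3.6 = 2,011 kWh in → × £0.289 = £581.14; + 5 × £15.73 standing = £659.79
Difference = |£410.46 − £659.79| = £249.34 ≈ £249

£249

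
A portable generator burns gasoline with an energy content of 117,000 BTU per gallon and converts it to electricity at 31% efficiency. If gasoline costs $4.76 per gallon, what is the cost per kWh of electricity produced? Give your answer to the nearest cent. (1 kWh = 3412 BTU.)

Electrical output per gallon = 117,000 BTU × 0.31 / 3412 BTU/kWh = 10.63 kWh
Cost per kWh = $4.76 / 10.63 kWh = $0.448

$0.45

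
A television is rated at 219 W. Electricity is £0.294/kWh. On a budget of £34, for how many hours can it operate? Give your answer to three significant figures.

Energy budget = £34 / £0.294 per kWh = 115.6 kWh = 115,646 Wh
Runtime = 115,646 Wh / 219 W = 528.1 h

528 h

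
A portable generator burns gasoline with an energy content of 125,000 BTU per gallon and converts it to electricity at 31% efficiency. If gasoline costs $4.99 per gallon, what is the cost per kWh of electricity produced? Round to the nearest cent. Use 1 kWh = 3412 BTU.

$0.44

Electrical output per gallon = 125,000 BTU × 0.31 / 3412 BTU/kWh = 11.36 kWh
Cost per kWh = $4.99 / 11.36 kWh = $0.439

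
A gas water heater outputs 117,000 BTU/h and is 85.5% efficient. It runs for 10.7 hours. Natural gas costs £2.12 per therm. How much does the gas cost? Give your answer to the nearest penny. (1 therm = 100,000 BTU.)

Heat delivered = 117,000 BTU/h × 10.7 h = 1,251,900 BTU
Gas input = 1,251,900 / 0.855 = 1,464,211 BTU
= 1,464,211 / 100,000 = 14.64 therm
Cost = 14.64 × £2.12/therm = £31.04

£31.04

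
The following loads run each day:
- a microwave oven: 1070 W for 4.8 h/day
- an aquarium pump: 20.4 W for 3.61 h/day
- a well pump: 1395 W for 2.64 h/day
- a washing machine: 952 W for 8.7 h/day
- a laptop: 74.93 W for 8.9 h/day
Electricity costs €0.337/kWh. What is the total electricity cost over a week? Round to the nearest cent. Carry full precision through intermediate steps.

microwave oven: 1070 W × 4.8 h × 7 d = 35,952 Wh = 35.95 kWh
aquarium pump: 20.4 W × 3.61 h × 7 d = 516 Wh = 0.5155 kWh
well pump: 1395 W × 2.64 h × 7 d = 25,780 Wh = 25.78 kWh
washing machine: 952 W × 8.7 h × 7 d = 57,977 Wh = 57.98 kWh
laptop: 74.93 W × 8.9 h × 7 d = 4,668 Wh = 4.668 kWh
Total energy = 35.95 + 0.5155 + 25.78 + 57.98 + 4.668 = 124.9 kWh
Cost = 124.9 kWh × €0.337 = €42.09

€42.09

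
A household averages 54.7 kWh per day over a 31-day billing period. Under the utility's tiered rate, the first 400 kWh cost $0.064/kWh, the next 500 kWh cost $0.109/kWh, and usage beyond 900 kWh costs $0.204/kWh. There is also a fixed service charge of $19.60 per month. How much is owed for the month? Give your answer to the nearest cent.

Usage = 54.7 kWh/day × 31 days = 1695.7 kWh
First 400 kWh × $0.064 = $25.60
Next 500 kWh × $0.109 = $54.50
Remaining 795.7 kWh × $0.204 = $162.32
Energy charge = $242.42; + service $19.60 = $262.02

$262.02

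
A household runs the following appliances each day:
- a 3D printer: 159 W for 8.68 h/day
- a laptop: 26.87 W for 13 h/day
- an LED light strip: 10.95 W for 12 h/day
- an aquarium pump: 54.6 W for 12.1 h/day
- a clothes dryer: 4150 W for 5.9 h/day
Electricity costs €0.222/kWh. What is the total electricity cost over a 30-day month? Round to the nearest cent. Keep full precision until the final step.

€179.86

3D printer: 159 W × 8.68 h × 30 d = 41,404 Wh = 41.4 kWh
laptop: 26.87 W × 13 h × 30 d = 10,479 Wh = 10.48 kWh
LED light strip: 10.95 W × 12 h × 30 d = 3,942 Wh = 3.942 kWh
aquarium pump: 54.6 W × 12.1 h × 30 d = 19,820 Wh = 19.82 kWh
clothes dryer: 4150 W × 5.9 h × 30 d = 734,550 Wh = 734.5 kWh
Total energy = 41.4 + 10.48 + 3.942 + 19.82 + 734.5 = 810.2 kWh
Cost = 810.2 kWh × €0.222 = €179.86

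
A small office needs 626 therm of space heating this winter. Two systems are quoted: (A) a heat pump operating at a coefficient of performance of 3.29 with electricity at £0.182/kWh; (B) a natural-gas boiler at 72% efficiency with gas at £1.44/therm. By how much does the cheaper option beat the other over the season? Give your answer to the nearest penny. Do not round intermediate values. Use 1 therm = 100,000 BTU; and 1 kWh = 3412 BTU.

Heat load = 626 therm × 100,000 = 62,600,000 BTU
Gas: input = 62,600,000 / 0.720 = 86,944,444 BTU = 869.4 therm → 869.4 × £1.44 = £1,252.00
Heat pump: 62,600,000 BTU / 3412 = 18,350 kWh heat; / 3.29 = 5,577 kWh in → × £0.182 = £1,014.94
Difference = |£1,252.00 − £1,014.94| = £237.06

£237.06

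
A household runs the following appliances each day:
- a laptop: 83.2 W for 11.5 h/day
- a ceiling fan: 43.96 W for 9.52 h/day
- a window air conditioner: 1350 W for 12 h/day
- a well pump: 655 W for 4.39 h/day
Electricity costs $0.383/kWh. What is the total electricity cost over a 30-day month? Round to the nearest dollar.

$235

laptop: 83.2 W × 11.5 h × 30 d = 28,704 Wh = 28.7 kWh
ceiling fan: 43.96 W × 9.52 h × 30 d = 12,555 Wh = 12.55 kWh
window air conditioner: 1350 W × 12 h × 30 d = 486,000 Wh = 486 kWh
well pump: 655 W × 4.39 h × 30 d = 86,264 Wh = 86.26 kWh
Total energy = 28.7 + 12.55 + 486 + 86.26 = 613.5 kWh
Cost = 613.5 kWh × $0.383 = $234.98 ≈ $235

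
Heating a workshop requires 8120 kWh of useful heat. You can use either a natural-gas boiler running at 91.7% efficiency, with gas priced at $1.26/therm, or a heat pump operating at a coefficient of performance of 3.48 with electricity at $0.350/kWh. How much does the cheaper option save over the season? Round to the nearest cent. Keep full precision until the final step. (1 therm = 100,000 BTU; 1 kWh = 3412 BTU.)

$435.98

Heat load = 8120 kWh × 3412 = 27,705,440 BTU
Gas: input = 27,705,440 / 0.917 = 30,213,130 BTU = 302.1 therm → 302.1 × $1.26 = $380.69
Heat pump: 27,705,440 BTU / 3412 = 8,120 kWh heat; / 3.48 = 2,333 kWh in → × $0.350 = $816.67
Difference = |$380.69 − $816.67| = $435.98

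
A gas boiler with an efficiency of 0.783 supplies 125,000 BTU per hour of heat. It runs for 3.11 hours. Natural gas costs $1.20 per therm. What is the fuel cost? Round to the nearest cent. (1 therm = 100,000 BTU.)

Heat delivered = 125,000 BTU/h × 3.11 h = 388,750 BTU
Gas input = 388,750 / 0.783 = 496,488 BTU
= 496,488 / 100,000 = 4.965 therm
Cost = 4.965 × $1.20/therm = $5.96

$5.96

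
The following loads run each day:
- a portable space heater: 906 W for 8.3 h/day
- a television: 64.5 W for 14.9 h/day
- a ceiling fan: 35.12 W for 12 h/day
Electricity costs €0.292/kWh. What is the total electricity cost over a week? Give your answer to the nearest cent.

€18.20

portable space heater: 906 W × 8.3 h × 7 d = 52,639 Wh = 52.64 kWh
television: 64.5 W × 14.9 h × 7 d = 6,727 Wh = 6.727 kWh
ceiling fan: 35.12 W × 12 h × 7 d = 2,950 Wh = 2.95 kWh
Total energy = 52.64 + 6.727 + 2.95 = 62.32 kWh
Cost = 62.32 kWh × €0.292 = €18.20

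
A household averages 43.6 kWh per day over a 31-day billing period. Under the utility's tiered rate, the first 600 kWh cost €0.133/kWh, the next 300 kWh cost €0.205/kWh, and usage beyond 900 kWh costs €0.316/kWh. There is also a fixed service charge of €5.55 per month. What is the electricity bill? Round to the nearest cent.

€289.56

Usage = 43.6 kWh/day × 31 days = 1351.6 kWh
First 600 kWh × €0.133 = €79.80
Next 300 kWh × €0.205 = €61.50
Remaining 451.6 kWh × €0.316 = €142.71
Energy charge = €284.01; + service €5.55 = €289.56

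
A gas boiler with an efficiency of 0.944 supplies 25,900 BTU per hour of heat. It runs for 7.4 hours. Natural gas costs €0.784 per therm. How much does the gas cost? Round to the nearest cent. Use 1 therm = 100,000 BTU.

€1.59

Heat delivered = 25,900 BTU/h × 7.4 h = 191,660 BTU
Gas input = 191,660 / 0.944 = 203,030 BTU
= 203,030 / 100,000 = 2.03 therm
Cost = 2.03 × €0.784/therm = €1.59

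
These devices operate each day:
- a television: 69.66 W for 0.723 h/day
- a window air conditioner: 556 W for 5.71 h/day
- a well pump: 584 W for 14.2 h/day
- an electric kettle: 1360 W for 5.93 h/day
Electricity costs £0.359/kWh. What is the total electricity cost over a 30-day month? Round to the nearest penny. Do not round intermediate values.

£210.91

television: 69.66 W × 0.723 h × 30 d = 1,511 Wh = 1.511 kWh
window air conditioner: 556 W × 5.71 h × 30 d = 95,243 Wh = 95.24 kWh
well pump: 584 W × 14.2 h × 30 d = 248,784 Wh = 248.8 kWh
electric kettle: 1360 W × 5.93 h × 30 d = 241,944 Wh = 241.9 kWh
Total energy = 1.511 + 95.24 + 248.8 + 241.9 = 587.5 kWh
Cost = 587.5 kWh × £0.359 = £210.91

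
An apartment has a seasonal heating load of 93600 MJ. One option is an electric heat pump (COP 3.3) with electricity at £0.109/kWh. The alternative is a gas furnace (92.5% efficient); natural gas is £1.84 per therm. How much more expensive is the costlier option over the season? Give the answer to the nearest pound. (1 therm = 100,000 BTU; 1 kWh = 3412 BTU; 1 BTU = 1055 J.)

£906

Heat load = 93600 MJ = 93,600,000,000 J / 1055 = 88,720,379 BTU
Gas: input = 88,720,379 / 0.925 = 95,913,923 BTU = 959.1 therm → 959.1 × £1.84 = £1,764.82
Heat pump: 88,720,379 BTU / 3412 = 26,000 kWh heat; / 3.3 = 7,880 kWh in → × £0.109 = £858.87
Difference = |£1,764.82 − £858.87| = £905.95 ≈ £906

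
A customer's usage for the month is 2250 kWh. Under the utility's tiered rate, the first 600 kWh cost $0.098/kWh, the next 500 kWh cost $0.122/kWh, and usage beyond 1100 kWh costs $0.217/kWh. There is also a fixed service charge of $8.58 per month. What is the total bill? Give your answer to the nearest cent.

$377.93

First 600 kWh × $0.098 = $58.80
Next 500 kWh × $0.122 = $61.00
Remaining 1150 kWh × $0.217 = $249.55
Energy charge = $369.35; + service $8.58 = $377.93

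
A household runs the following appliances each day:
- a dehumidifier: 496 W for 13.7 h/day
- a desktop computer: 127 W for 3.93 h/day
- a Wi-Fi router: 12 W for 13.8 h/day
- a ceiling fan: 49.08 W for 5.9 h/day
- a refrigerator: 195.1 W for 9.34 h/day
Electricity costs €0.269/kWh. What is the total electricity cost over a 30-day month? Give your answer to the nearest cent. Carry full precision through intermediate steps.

dehumidifier: 496 W × 13.7 h × 30 d = 203,856 Wh = 203.9 kWh
desktop computer: 127 W × 3.93 h × 30 d = 14,973 Wh = 14.97 kWh
Wi-Fi router: 12 W × 13.8 h × 30 d = 4,968 Wh = 4.968 kWh
ceiling fan: 49.08 W × 5.9 h × 30 d = 8,687 Wh = 8.687 kWh
refrigerator: 195.1 W × 9.34 h × 30 d = 54,667 Wh = 54.67 kWh
Total energy = 203.9 + 14.97 + 4.968 + 8.687 + 54.67 = 287.2 kWh
Cost = 287.2 kWh × €0.269 = €77.24

€77.24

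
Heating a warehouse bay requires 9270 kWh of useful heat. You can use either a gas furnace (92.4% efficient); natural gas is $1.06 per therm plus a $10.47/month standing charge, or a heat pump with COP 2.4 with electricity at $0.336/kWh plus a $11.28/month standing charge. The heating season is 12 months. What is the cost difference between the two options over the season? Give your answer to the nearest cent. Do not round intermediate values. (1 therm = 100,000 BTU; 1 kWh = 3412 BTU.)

$944.67

Heat load = 9270 kWh × 3412 = 31,629,240 BTU
Gas: input = 31,629,240 / 0.924 = 34,230,779 BTU = 342.3 therm → 342.3 × $1.06 = $362.85; + 12 × $10.47 standing = $488.49
Heat pump: 31,629,240 BTU / 3412 = 9,270 kWh heat; / 2.4 = 3,862 kWh in → × $0.336 = $1,297.80; + 12 × $11.28 standing = $1,433.16
Difference = |$488.49 − $1,433.16| = $944.67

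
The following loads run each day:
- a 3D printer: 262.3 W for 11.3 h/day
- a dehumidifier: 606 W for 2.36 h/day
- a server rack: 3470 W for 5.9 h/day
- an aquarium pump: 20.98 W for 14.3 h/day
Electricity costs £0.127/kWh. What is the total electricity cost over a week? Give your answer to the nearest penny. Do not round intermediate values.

3D printer: 262.3 W × 11.3 h × 7 d = 20,748 Wh = 20.75 kWh
dehumidifier: 606 W × 2.36 h × 7 d = 10,011 Wh = 10.01 kWh
server rack: 3470 W × 5.9 h × 7 d = 143,311 Wh = 143.3 kWh
aquarium pump: 20.98 W × 14.3 h × 7 d = 2,100 Wh = 2.1 kWh
Total energy = 20.75 + 10.01 + 143.3 + 2.1 = 176.2 kWh
Cost = 176.2 kWh × £0.127 = £22.37

£22.37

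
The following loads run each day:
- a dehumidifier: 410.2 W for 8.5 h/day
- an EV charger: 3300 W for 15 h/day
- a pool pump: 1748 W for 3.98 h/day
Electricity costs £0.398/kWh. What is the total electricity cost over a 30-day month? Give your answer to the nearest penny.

£715.73

dehumidifier: 410.2 W × 8.5 h × 30 d = 104,601 Wh = 104.6 kWh
EV charger: 3300 W × 15 h × 30 d = 1,485,000 Wh = 1,485 kWh
pool pump: 1748 W × 3.98 h × 30 d = 208,711 Wh = 208.7 kWh
Total energy = 104.6 + 1,485 + 208.7 = 1,798 kWh
Cost = 1,798 kWh × £0.398 = £715.73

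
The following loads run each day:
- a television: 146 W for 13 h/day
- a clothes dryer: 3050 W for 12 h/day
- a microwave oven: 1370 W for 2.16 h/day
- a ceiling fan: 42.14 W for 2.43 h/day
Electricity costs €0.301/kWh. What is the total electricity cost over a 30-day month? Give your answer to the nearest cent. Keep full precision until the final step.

television: 146 W × 13 h × 30 d = 56,940 Wh = 56.94 kWh
clothes dryer: 3050 W × 12 h × 30 d = 1,098,000 Wh = 1,098 kWh
microwave oven: 1370 W × 2.16 h × 30 d = 88,776 Wh = 88.78 kWh
ceiling fan: 42.14 W × 2.43 h × 30 d = 3,072 Wh = 3.072 kWh
Total energy = 56.94 + 1,098 + 88.78 + 3.072 = 1,247 kWh
Cost = 1,247 kWh × €0.301 = €375.28

€375.28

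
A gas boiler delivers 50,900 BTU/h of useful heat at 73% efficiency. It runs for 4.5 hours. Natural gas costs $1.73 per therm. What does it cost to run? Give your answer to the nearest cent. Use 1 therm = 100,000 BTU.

Heat delivered = 50,900 BTU/h × 4.5 h = 229,050 BTU
Gas input = 229,050 / 0.73 = 313,767 BTU
= 313,767 / 100,000 = 3.138 therm
Cost = 3.138 × $1.73/therm = $5.43

$5.43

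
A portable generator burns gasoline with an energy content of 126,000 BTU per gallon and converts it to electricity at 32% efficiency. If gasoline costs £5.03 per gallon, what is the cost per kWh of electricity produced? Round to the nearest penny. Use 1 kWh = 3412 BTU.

Electrical output per gallon = 126,000 BTU × 0.32 / 3412 BTU/kWh = 11.82 kWh
Cost per kWh = £5.03 / 11.82 kWh = £0.426

£0.43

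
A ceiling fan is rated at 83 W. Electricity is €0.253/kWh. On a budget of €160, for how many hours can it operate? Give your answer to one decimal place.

7619.4 h

Energy budget = €160 / €0.253 per kWh = 632.4 kWh = 632,411 Wh
Runtime = 632,411 Wh / 83 W = 7,619 h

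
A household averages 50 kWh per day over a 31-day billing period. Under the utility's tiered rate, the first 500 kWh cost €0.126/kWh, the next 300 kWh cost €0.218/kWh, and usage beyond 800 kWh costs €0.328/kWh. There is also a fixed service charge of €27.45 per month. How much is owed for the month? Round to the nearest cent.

Usage = 50 kWh/day × 31 days = 1550 kWh
First 500 kWh × €0.126 = €63.00
Next 300 kWh × €0.218 = €65.40
Remaining 750 kWh × €0.328 = €246.00
Energy charge = €374.40; + service €27.45 = €401.85

€401.85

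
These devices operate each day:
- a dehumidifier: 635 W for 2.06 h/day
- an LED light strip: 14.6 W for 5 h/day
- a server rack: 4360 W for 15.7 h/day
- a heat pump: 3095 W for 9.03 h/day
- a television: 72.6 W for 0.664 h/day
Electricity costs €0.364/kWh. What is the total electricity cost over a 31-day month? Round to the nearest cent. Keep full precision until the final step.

dehumidifier: 635 W × 2.06 h × 31 d = 40,551 Wh = 40.55 kWh
LED light strip: 14.6 W × 5 h × 31 d = 2,263 Wh = 2.263 kWh
server rack: 4360 W × 15.7 h × 31 d = 2,122,012 Wh = 2,122 kWh
heat pump: 3095 W × 9.03 h × 31 d = 866,383 Wh = 866.4 kWh
television: 72.6 W × 0.664 h × 31 d = 1,494 Wh = 1.494 kWh
Total energy = 40.55 + 2.263 + 2,122 + 866.4 + 1.494 = 3,033 kWh
Cost = 3,033 kWh × €0.364 = €1,103.90

€1103.90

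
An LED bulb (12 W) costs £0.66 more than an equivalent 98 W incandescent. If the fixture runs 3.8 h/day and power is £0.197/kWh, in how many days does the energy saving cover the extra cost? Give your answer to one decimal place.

10.3 days

Power saved = 98 − 12 = 86 W
Daily energy saved = 86 W × 3.8 h = 326.8 Wh = 0.3268 kWh
Daily savings = 0.3268 × £0.197 = £0.0644
Payback = £0.66 / £0.0644 per day = 10.25 days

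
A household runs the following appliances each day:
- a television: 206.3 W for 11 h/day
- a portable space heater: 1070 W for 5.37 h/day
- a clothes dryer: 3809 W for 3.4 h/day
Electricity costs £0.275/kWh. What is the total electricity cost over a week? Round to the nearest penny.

television: 206.3 W × 11 h × 7 d = 15,885 Wh = 15.89 kWh
portable space heater: 1070 W × 5.37 h × 7 d = 40,221 Wh = 40.22 kWh
clothes dryer: 3809 W × 3.4 h × 7 d = 90,654 Wh = 90.65 kWh
Total energy = 15.89 + 40.22 + 90.65 = 146.8 kWh
Cost = 146.8 kWh × £0.275 = £40.36

£40.36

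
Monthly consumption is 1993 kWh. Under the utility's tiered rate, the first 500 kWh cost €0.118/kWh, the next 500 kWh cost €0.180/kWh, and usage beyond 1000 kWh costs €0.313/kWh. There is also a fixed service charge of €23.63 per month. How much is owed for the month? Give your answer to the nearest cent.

€483.44

First 500 kWh × €0.118 = €59.00
Next 500 kWh × €0.180 = €90.00
Remaining 993 kWh × €0.313 = €310.81
Energy charge = €459.81; + service €23.63 = €483.44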